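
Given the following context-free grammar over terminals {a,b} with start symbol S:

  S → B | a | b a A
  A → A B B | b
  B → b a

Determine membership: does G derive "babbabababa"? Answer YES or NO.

CNF form of G:
  S -> T0 T1 | T0 X3 | a
  A -> A X2 | b
  B -> T0 T1
  T0 -> b
  T1 -> a
  X2 -> B B
  X3 -> T1 A

Fill CYK table bottom-up:
  T[0,0] 'b' = {A,T0}  orig:{A}
  T[1,1] 'a' = {S,T1}  orig:{S}
  T[2,2] 'b' = {A,T0}  orig:{A}
  T[3,3] 'b' = {A,T0}  orig:{A}
  T[4,4] 'a' = {S,T1}  orig:{S}
  T[5,5] 'b' = {A,T0}  orig:{A}
  T[6,6] 'a' = {S,T1}  orig:{S}
  T[7,7] 'b' = {A,T0}  orig:{A}
  T[8,8] 'a' = {S,T1}  orig:{S}
  T[9,9] 'b' = {A,T0}  orig:{A}
  T[10,10] 'a' = {S,T1}  orig:{S}
  T[0,1] 'ba' = {B,S}
  T[1,2] 'ab' = {X3}  orig:{}
  T[2,3] 'bb' = ∅
  T[3,4] 'ba' = {B,S}
  T[4,5] 'ab' = {X3}  orig:{}
  T[5,6] 'ba' = {B,S}
  T[6,7] 'ab' = {X3}  orig:{}
  T[7,8] 'ba' = {B,S}
  T[8,9] 'ab' = {X3}  orig:{}
  T[9,10] 'ba' = {B,S}
  T[0,2] 'bab' = {S}
  T[1,3] 'abb' = ∅
  T[2,4] 'bba' = ∅
  T[3,5] 'bab' = {S}
  T[4,6] 'aba' = ∅
  T[5,7] 'bab' = {S}
  T[6,8] 'aba' = ∅
  T[7,9] 'bab' = {S}
  T[8,10] 'aba' = ∅
  T[0,3] 'babb' = ∅
  T[1,4] 'abba' = ∅
  T[2,5] 'bbab' = ∅
  T[3,6] 'baba' = {X2}  orig:{}
  T[4,7] 'abab' = ∅
  T[5,8] 'baba' = {X2}  orig:{}
  T[6,9] 'abab' = ∅
  T[7,10] 'baba' = {X2}  orig:{}
  T[0,4] 'babba' = ∅
  T[1,5] 'abbab' = ∅
  T[2,6] 'bbaba' = {A}
  T[3,7] 'babab' = ∅
  T[4,8] 'ababa' = ∅
  T[5,9] 'babab' = ∅
  T[6,10] 'ababa' = ∅
  T[0,5] 'babbab' = ∅
  T[1,6] 'abbaba' = {X3}  orig:{}
  T[2,7] 'bbabab' = ∅
  T[3,8] 'bababa' = ∅
  T[4,9] 'ababab' = ∅
  T[5,10] 'bababa' = ∅
  T[0,6] 'babbaba' = {S}
  T[1,7] 'abbabab' = ∅
  T[2,8] 'bbababa' = ∅
  T[3,9] 'bababab' = ∅
  T[4,10] 'abababa' = ∅
  T[0,7] 'babbabab' = ∅
  T[1,8] 'abbababa' = ∅
  T[2,9] 'bbababab' = ∅
  T[3,10] 'babababa' = ∅
  T[0,8] 'babbababa' = ∅
  T[1,9] 'abbababab' = ∅
  T[2,10] 'bbabababa' = {A}
  T[0,9] 'babbababab' = ∅
  T[1,10] 'abbabababa' = {X3}  orig:{}
  T[0,10] 'babbabababa' = {S}

S ∈ T[0,10] ⇒ YES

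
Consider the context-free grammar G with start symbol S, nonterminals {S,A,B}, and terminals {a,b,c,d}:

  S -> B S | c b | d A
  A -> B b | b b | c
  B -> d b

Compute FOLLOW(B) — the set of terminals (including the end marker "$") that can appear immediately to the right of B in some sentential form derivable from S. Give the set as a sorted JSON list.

FIRST sets, iterate to fixpoint:
[1]
  A via A→b b: +{b}
  A via A→c: +{c}
  B via B→d b: +{d}
  S via S→B S: +{d}
  S via S→c b: +{c}
  S: {c,d}  A: {b,c}  B: {d}
[2]
  A via A→B b: +{d}
  S: {c,d}  A: {b,c,d}  B: {d}
[3] (no change)
  S: {c,d}  A: {b,c,d}  B: {d}

Compute FOLLOW by fixpoint:
initialize: $ ∈ FOLLOW(S)
[1]
  A→B b: FOLLOW(B) ⊇ FIRST(b) = {b}; new: +{b}
  S→B S: FOLLOW(B) ⊇ FIRST(S) = {c,d}; new: +{c,d}
  S→d A: FOLLOW(A) ⊇ FOLLOW(S) ⊇ {$}; new: +{$}
  FOLLOW(S)={$}  FOLLOW(A)={$}  FOLLOW(B)={b,c,d}
[2] (stable)
  FOLLOW(S)={$}  FOLLOW(A)={$}  FOLLOW(B)={b,c,d}

FOLLOW(B) = ["b", "c", "d"]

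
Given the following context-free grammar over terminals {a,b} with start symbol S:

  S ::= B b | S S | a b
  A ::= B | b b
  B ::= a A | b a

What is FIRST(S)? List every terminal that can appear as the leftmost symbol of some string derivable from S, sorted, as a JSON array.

Compute FIRST by fixpoint:
[1]
  A via A→b b: +{b}
  B via B→a A: +{a}
  B via B→b a: +{b}
  S via S→B b: +{a,b}
  S: {a,b}  A: {b}  B: {a,b}
[2]
  A via A→B: +{a}
  S: {a,b}  A: {a,b}  B: {a,b}
[3] (stable)
  S: {a,b}  A: {a,b}  B: {a,b}

FIRST(S) = ["a", "b"]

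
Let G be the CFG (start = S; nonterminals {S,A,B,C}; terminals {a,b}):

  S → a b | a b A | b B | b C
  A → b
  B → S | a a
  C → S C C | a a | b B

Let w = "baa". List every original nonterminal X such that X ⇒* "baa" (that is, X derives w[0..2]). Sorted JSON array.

Convert to CNF:
  S -> T0 T1 | T0 X4 | T1 B | T1 C
  A -> b
  B -> T0 T0 | T0 T1 | T0 X2 | T1 B | T1 C
  C -> S X3 | T0 T0 | T1 B
  T0 -> a
  T1 -> b
  X2 -> T1 A
  X3 -> C C
  X4 -> T1 A

CYK table (by increasing span), restricted to cells inside w[0..2]:
  [0..0]={A,T1}  "b"  orig:{A}
  [1..1]={T0}  "a"  orig:{}
  [2..2]={T0}  "a"  orig:{}
  [0..1]=∅  "ba"
  [1..2]={B,C}  "aa"
  [0..2]={B,C,S}  "baa"

Original NTs in T[0,2] deriving "baa": ["B", "C", "S"]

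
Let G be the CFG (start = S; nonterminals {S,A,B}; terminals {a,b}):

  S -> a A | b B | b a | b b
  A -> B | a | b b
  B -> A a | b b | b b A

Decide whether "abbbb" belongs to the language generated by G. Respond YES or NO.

CNF form of G:
  S -> T0 A | T1 B | T1 T0 | T1 T1
  A -> A T0 | T1 T1 | T1 X2 | a
  B -> A T0 | T1 T1 | T1 X3
  T0 -> a
  T1 -> b
  X2 -> T1 A
  X3 -> T1 A

Fill CYK table bottom-up:
  cell(0,0) a: {A,T0}  orig:{A}
  cell(1,1) b: {T1}  orig:{}
  cell(2,2) b: {T1}  orig:{}
  cell(3,3) b: {T1}  orig:{}
  cell(4,4) b: {T1}  orig:{}
  cell(0,1) ab: ∅
  cell(1,2) bb: {A,B,S}
  cell(2,3) bb: {A,B,S}
  cell(3,4) bb: {A,B,S}
  cell(0,2) abb: {S}
  cell(1,3) bbb: {S,X2,X3}  orig:{S}
  cell(2,4) bbb: {S,X2,X3}  orig:{S}
  cell(0,3) abbb: ∅
  cell(1,4) bbbb: {A,B}
  cell(0,4) abbbb: {S}

S ∈ T[0,4] ⇒ YES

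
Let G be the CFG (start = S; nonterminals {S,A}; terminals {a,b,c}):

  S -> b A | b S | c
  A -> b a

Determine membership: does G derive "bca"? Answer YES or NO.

CNF form of G:
  S -> T0 A | T0 S | c
  A -> T0 T1
  T0 -> b
  T1 -> a

Fill CYK table bottom-up:
  T[0,0] 'b' = {T0}  orig:{}
  T[1,1] 'c' = {S}
  T[2,2] 'a' = {T1}  orig:{}
  T[0,1] 'bc' = {S}
  T[1,2] 'ca' = ∅
  T[0,2] 'bca' = ∅

S ∉ T[0,2] ⇒ NO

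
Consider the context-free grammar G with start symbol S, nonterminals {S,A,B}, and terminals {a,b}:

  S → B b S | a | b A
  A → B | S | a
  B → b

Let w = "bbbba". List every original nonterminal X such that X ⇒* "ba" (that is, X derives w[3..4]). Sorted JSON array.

Convert to CNF:
  S -> B X2 | T0 A | a
  A -> B X1 | T0 A | a | b
  B -> b
  T0 -> b
  X1 -> T0 S
  X2 -> T0 S

CYK table (by increasing span) — only the sub-triangle for w[3..4]:
  cell(3,3) b: {A,B,T0}  orig:{A,B}
  cell(4,4) a: {A,S}
  cell(3,4) ba: {A,S,X1,X2}  orig:{A,S}

Original NTs in T[3,4] deriving "ba": ["A", "S"]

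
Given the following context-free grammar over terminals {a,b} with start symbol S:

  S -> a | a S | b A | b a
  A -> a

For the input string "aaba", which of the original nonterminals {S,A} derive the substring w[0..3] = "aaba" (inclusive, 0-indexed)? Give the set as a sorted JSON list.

CNF form of G:
  S -> T0 S | T1 A | T1 T0 | a
  A -> a
  T0 -> a
  T1 -> b

CYK table (by increasing span), restricted to cells inside w[0..3]:
  T[0,0] 'a' = {A,S,T0}  orig:{A,S}
  T[1,1] 'a' = {A,S,T0}  orig:{A,S}
  T[2,2] 'b' = {T1}  orig:{}
  T[3,3] 'a' = {A,S,T0}  orig:{A,S}
  T[0,1] 'aa' = {S}
  T[1,2] 'ab' = ∅
  T[2,3] 'ba' = {S}
  T[0,2] 'aab' = ∅
  T[1,3] 'aba' = {S}
  T[0,3] 'aaba' = {S}

Original NTs in T[0,3] deriving "aaba": ["S"]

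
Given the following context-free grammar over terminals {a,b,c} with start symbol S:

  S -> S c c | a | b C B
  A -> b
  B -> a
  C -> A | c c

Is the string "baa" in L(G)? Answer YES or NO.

CNF form of G:
  S -> S X2 | T1 X3 | a
  A -> b
  B -> a
  C -> T0 T0 | b
  T0 -> c
  T1 -> b
  X2 -> T0 T0
  X3 -> C B

CYK table (by increasing span):
  [0..0]={A,C,T1}  "b"  orig:{A,C}
  [1..1]={B,S}  "a"
  [2..2]={B,S}  "a"
  [0..1]={X3}  "ba"  orig:{}
  [1..2]=∅  "aa"
  [0..2]=∅  "baa"

S ∉ T[0,2] ⇒ NO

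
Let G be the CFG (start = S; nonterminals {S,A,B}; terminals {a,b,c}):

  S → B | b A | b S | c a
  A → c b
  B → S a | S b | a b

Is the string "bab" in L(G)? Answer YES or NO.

CNF form of G:
  S -> S T1 | S T2 | T0 T2 | T1 A | T1 S | T2 T1
  A -> T0 T1
  B -> S T1 | S T2 | T2 T1
  T0 -> c
  T1 -> b
  T2 -> a

CYK table (by increasing span):
  [0..0]={T1}  "b"  orig:{}
  [1..1]={T2}  "a"  orig:{}
  [2..2]={T1}  "b"  orig:{}
  [0..1]=∅  "ba"
  [1..2]={B,S}  "ab"
  [0..2]={S}  "bab"

S ∈ T[0,2] ⇒ YES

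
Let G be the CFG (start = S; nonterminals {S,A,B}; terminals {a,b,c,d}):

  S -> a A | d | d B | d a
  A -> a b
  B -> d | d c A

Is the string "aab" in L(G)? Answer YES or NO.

Convert to CNF:
  S -> T0 A | T2 B | T2 T0 | d
  A -> T0 T1
  B -> T2 X4 | d
  T0 -> a
  T1 -> b
  T2 -> d
  T3 -> c
  X4 -> T3 A

CYK table (by increasing span):
  [0..0]={T0}  "a"  orig:{}
  [1..1]={T0}  "a"  orig:{}
  [2..2]={T1}  "b"  orig:{}
  [0..1]=∅  "aa"
  [1..2]={A}  "ab"
  [0..2]={S}  "aab"

S ∈ T[0,2] ⇒ YES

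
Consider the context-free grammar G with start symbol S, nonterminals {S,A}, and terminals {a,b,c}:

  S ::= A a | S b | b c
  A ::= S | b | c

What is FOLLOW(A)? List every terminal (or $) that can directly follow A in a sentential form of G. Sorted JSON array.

Compute FIRST by fixpoint:
iter 1:
  A via A→b: +{b}
  A via A→c: +{c}
  S via S→A a: +{b,c}
  FIRST[S]={b,c}  FIRST[A]={b,c}
iter 2: (stable)
  FIRST[S]={b,c}  FIRST[A]={b,c}

Compute FOLLOW by fixpoint:
initialize: $ ∈ FOLLOW(S)
pass 1:
  S→A a: FOLLOW(A) ⊇ FIRST(a) = {a}; new: +{a}
  S→S b: FOLLOW(S) ⊇ FIRST(b) = {b}; new: +{b}
  S: {$,b}  A: {a}
pass 2:
  A→S: FOLLOW(S) ⊇ FOLLOW(A) ⊇ {a}; new: +{a}
  S: {$,a,b}  A: {a}
pass 3: (no change)
  S: {$,a,b}  A: {a}

FOLLOW(A) = ["a"]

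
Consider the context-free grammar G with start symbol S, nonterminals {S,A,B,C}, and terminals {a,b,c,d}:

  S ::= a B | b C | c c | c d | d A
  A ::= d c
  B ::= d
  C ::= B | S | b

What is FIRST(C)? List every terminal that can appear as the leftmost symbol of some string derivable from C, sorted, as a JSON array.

FIRST sets, iterate to fixpoint:
pass 1:
  A via A→d c: +{d}
  B via B→d: +{d}
  C via C→B: +{d}
  C via C→b: +{b}
  S via S→a B: +{a}
  S via S→b C: +{b}
  S via S→c c: +{c}
  S via S→d A: +{d}
  S: {a,b,c,d}  A: {d}  B: {d}  C: {b,d}
pass 2:
  C via C→S: +{a,c}
  S: {a,b,c,d}  A: {d}  B: {d}  C: {a,b,c,d}
pass 3: (stable)
  S: {a,b,c,d}  A: {d}  B: {d}  C: {a,b,c,d}

FIRST(C) = ["a", "b", "c", "d"]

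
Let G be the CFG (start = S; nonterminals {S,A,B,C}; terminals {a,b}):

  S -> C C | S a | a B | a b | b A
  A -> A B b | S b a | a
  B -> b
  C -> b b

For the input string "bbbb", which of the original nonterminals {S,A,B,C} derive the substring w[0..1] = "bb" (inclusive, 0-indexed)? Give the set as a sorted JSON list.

Convert to CNF:
  S -> C C | S T1 | T0 A | T1 B | T1 T0
  A -> A X2 | S X3 | a
  B -> b
  C -> T0 T0
  T0 -> b
  T1 -> a
  X2 -> B T0
  X3 -> T0 T1

CYK fill — only the sub-triangle for w[0..1]:
  cell(0,0) b: {B,T0}  orig:{B}
  cell(1,1) b: {B,T0}  orig:{B}
  cell(0,1) bb: {C,X2}  orig:{C}

Original NTs in T[0,1] deriving "bb": ["C"]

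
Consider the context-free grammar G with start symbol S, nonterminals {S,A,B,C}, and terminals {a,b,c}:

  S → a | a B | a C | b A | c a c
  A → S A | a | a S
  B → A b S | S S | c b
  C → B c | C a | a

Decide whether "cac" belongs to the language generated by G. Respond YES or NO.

Convert to CNF:
  S -> T0 B | T0 C | T1 A | T2 X4 | a
  A -> S A | T0 S | a
  B -> A X3 | S S | T2 T1
  C -> B T2 | C T0 | a
  T0 -> a
  T1 -> b
  T2 -> c
  X3 -> T1 S
  X4 -> T0 T2

CYK table (by increasing span):
  cell(0,0) c: {T2}  orig:{}
  cell(1,1) a: {A,C,S,T0}  orig:{A,C,S}
  cell(2,2) c: {T2}  orig:{}
  cell(0,1) ca: ∅
  cell(1,2) ac: {X4}  orig:{}
  cell(0,2) cac: {S}

S ∈ T[0,2] ⇒ YES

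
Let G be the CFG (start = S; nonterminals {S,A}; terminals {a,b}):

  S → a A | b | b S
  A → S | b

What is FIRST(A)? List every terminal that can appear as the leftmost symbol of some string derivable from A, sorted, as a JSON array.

FIRST iteration:
[1]
  A via A→b: +{b}
  S via S→a A: +{a}
  S via S→b: +{b}
  FIRST[S]={a,b}  FIRST[A]={b}
[2]
  A via A→S: +{a}
  FIRST[S]={a,b}  FIRST[A]={a,b}
[3] (stable)
  FIRST[S]={a,b}  FIRST[A]={a,b}

FIRST(A) = ["a", "b"]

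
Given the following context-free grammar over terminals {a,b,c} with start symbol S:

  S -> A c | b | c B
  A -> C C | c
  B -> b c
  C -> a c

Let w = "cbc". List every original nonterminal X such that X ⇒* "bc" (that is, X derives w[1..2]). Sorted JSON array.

CNF form of G:
  S -> A T1 | T1 B | b
  A -> C C | c
  B -> T0 T1
  C -> T2 T1
  T0 -> b
  T1 -> c
  T2 -> a

Fill CYK table bottom-up (cells [i..j] with 1 ≤ i ≤ j ≤ 2 only):
  cell(1,1) b: {S,T0}  orig:{S}
  cell(2,2) c: {A,T1}  orig:{A}
  cell(1,2) bc: {B}

Original NTs in T[1,2] deriving "bc": ["B"]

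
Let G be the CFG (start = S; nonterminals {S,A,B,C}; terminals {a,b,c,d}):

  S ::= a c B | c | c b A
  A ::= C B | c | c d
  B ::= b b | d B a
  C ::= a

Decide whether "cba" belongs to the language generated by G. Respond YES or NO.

CNF form of G:
  S -> T0 X6 | T3 X5 | c
  A -> C B | T0 T1 | c
  B -> T1 X4 | T2 T2
  C -> a
  T0 -> c
  T1 -> d
  T2 -> b
  T3 -> a
  X4 -> B T3
  X5 -> T0 B
  X6 -> T2 A

Fill CYK table bottom-up:
  [0..0]={A,S,T0}  "c"  orig:{A,S}
  [1..1]={T2}  "b"  orig:{}
  [2..2]={C,T3}  "a"  orig:{C}
  [0..1]=∅  "cb"
  [1..2]=∅  "ba"
  [0..2]=∅  "cba"

S ∉ T[0,2] ⇒ NO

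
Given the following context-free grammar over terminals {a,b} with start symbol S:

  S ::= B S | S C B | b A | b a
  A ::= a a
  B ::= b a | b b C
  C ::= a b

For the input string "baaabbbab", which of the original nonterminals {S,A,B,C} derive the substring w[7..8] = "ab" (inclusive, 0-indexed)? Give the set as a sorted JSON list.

CNF form of G:
  S -> B S | S X3 | T1 A | T1 T0
  A -> T0 T0
  B -> T1 T0 | T1 X2
  C -> T0 T1
  T0 -> a
  T1 -> b
  X2 -> T1 C
  X3 -> C B

CYK fill, restricted to cells inside w[7..8]:
  T[7,7] 'a' = {T0}  orig:{}
  T[8,8] 'b' = {T1}  orig:{}
  T[7,8] 'ab' = {C}

Original NTs in T[7,8] deriving "ab": ["C"]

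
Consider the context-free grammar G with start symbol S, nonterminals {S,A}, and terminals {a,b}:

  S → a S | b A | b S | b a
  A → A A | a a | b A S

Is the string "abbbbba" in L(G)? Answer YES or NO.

CNF form of G:
  S -> T0 S | T1 A | T1 S | T1 T0
  A -> A A | T0 T0 | T1 X2
  T0 -> a
  T1 -> b
  X2 -> A S

Fill CYK table bottom-up:
  T[0,0] 'a' = {T0}  orig:{}
  T[1,1] 'b' = {T1}  orig:{}
  T[2,2] 'b' = {T1}  orig:{}
  T[3,3] 'b' = {T1}  orig:{}
  T[4,4] 'b' = {T1}  orig:{}
  T[5,5] 'b' = {T1}  orig:{}
  T[6,6] 'a' = {T0}  orig:{}
  T[0,1] 'ab' = ∅
  T[1,2] 'bb' = ∅
  T[2,3] 'bb' = ∅
  T[3,4] 'bb' = ∅
  T[4,5] 'bb' = ∅
  T[5,6] 'ba' = {S}
  T[0,2] 'abb' = ∅
  T[1,3] 'bbb' = ∅
  T[2,4] 'bbb' = ∅
  T[3,5] 'bbb' = ∅
  T[4,6] 'bba' = {S}
  T[0,3] 'abbb' = ∅
  T[1,4] 'bbbb' = ∅
  T[2,5] 'bbbb' = ∅
  T[3,6] 'bbba' = {S}
  T[0,4] 'abbbb' = ∅
  T[1,5] 'bbbbb' = ∅
  T[2,6] 'bbbba' = {S}
  T[0,5] 'abbbbb' = ∅
  T[1,6] 'bbbbba' = {S}
  T[0,6] 'abbbbba' = {S}

S ∈ T[0,6] ⇒ YES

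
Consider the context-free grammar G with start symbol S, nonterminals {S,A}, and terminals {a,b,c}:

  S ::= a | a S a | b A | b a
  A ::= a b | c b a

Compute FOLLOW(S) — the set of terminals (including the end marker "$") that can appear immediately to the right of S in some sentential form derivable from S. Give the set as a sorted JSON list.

FIRST iteration:
iter 1:
  A via A→a b: +{a}
  A via A→c b a: +{c}
  S via S→a: +{a}
  S via S→b A: +{b}
  FIRST(S)={a,b}  FIRST(A)={a,c}
iter 2: (no change)
  FIRST(S)={a,b}  FIRST(A)={a,c}

FOLLOW sets:
initialize: $ ∈ FOLLOW(S)
pass 1:
  S→a S a: FOLLOW(S) ⊇ FIRST(a) = {a}; new: +{a}
  S→b A: FOLLOW(A) ⊇ FOLLOW(S) ⊇ {$,a}; new: +{$,a}
  FOLLOW(S)={$,a}  FOLLOW(A)={$,a}
pass 2: (stable)
  FOLLOW(S)={$,a}  FOLLOW(A)={$,a}

FOLLOW(S) = ["$", "a"]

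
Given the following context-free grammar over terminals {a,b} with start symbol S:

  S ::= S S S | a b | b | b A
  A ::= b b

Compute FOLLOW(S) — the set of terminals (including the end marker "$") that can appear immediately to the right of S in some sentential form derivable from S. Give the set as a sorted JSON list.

Compute FIRST by fixpoint:
round 1:
  A via A→b b: +{b}
  S via S→a b: +{a}
  S via S→b: +{b}
  FIRST(S)={a,b}  FIRST(A)={b}
round 2: — fixpoint
  FIRST(S)={a,b}  FIRST(A)={b}

FOLLOW sets:
FOLLOW(S) := {$}
[1]
  S→S S S: FOLLOW(S) ⊇ FIRST(S) = {a,b}; new: +{a,b}
  S→b A: FOLLOW(A) ⊇ FOLLOW(S) ⊇ {$,a,b}; new: +{$,a,b}
  S: {$,a,b}  A: {$,a,b}
[2] done
  S: {$,a,b}  A: {$,a,b}

FOLLOW(S) = ["$", "a", "b"]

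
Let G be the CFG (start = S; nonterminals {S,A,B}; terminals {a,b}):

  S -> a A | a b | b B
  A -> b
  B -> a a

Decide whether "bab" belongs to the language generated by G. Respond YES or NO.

CNF form of G:
  S -> T0 A | T0 T1 | T1 B
  A -> b
  B -> T0 T0
  T0 -> a
  T1 -> b

Fill CYK table bottom-up:
  [0..0]={A,T1}  "b"  orig:{A}
  [1..1]={T0}  "a"  orig:{}
  [2..2]={A,T1}  "b"  orig:{A}
  [0..1]=∅  "ba"
  [1..2]={S}  "ab"
  [0..2]=∅  "bab"

S ∉ T[0,2] ⇒ NO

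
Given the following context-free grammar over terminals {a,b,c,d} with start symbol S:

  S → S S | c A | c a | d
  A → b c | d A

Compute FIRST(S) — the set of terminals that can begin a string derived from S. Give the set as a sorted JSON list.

FIRST iteration:
round 1:
  A via A→b c: +{b}
  A via A→d A: +{d}
  S via S→c A: +{c}
  S via S→d: +{d}
  FIRST(S)={c,d}  FIRST(A)={b,d}
round 2: (stable)
  FIRST(S)={c,d}  FIRST(A)={b,d}

FIRST(S) = ["c", "d"]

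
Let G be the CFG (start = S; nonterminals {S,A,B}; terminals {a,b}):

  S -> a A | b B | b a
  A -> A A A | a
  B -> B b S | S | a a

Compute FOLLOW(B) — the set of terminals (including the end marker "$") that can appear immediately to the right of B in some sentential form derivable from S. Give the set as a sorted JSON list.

FIRST iteration:
round 1:
  A via A→a: +{a}
  B via B→a a: +{a}
  S via S→a A: +{a}
  S via S→b B: +{b}
  FIRST(S)={a,b}  FIRST(A)={a}  FIRST(B)={a}
round 2:
  B via B→S: +{b}
  FIRST(S)={a,b}  FIRST(A)={a}  FIRST(B)={a,b}
round 3: (no change)
  FIRST(S)={a,b}  FIRST(A)={a}  FIRST(B)={a,b}

FOLLOW iteration:
FOLLOW(S) := {$}
[1]
  A→A A A: FOLLOW(A) ⊇ FIRST(A) = {a}; new: +{a}
  B→B b S: FOLLOW(B) ⊇ FIRST(b) = {b}; new: +{b}
  B→B b S: FOLLOW(S) ⊇ FOLLOW(B) ⊇ {b}; new: +{b}
  S→a A: FOLLOW(A) ⊇ FOLLOW(S) ⊇ {$,b}; new: +{$,b}
  S→b B: FOLLOW(B) ⊇ FOLLOW(S) ⊇ {$,b}; new: +{$}
  FOLLOW(S)={$,b}  FOLLOW(A)={$,a,b}  FOLLOW(B)={$,b}
[2] (no change)
  FOLLOW(S)={$,b}  FOLLOW(A)={$,a,b}  FOLLOW(B)={$,b}

FOLLOW(B) = ["$", "b"]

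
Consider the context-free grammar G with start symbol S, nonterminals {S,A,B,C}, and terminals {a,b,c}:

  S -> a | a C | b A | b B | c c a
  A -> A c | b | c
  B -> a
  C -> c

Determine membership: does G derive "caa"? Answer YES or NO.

Convert to CNF:
  S -> T0 X3 | T1 C | T2 A | T2 B | a
  A -> A T0 | b | c
  B -> a
  C -> c
  T0 -> c
  T1 -> a
  T2 -> b
  X3 -> T0 T1

CYK table (by increasing span):
  [0..0]={A,C,T0}  "c"  orig:{A,C}
  [1..1]={B,S,T1}  "a"  orig:{B,S}
  [2..2]={B,S,T1}  "a"  orig:{B,S}
  [0..1]={X3}  "ca"  orig:{}
  [1..2]=∅  "aa"
  [0..2]=∅  "caa"

S ∉ T[0,2] ⇒ NO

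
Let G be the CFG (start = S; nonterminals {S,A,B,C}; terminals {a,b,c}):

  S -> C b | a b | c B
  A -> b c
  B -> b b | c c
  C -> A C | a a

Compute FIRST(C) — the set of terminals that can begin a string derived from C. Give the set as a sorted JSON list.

Compute FIRST by fixpoint:
iter 1:
  A via A→b c: +{b}
  B via B→b b: +{b}
  B via B→c c: +{c}
  C via C→A C: +{b}
  C via C→a a: +{a}
  S via S→C b: +{a,b}
  S via S→c B: +{c}
  S: {a,b,c}  A: {b}  B: {b,c}  C: {a,b}
iter 2: — fixpoint
  S: {a,b,c}  A: {b}  B: {b,c}  C: {a,b}

FIRST(C) = ["a", "b"]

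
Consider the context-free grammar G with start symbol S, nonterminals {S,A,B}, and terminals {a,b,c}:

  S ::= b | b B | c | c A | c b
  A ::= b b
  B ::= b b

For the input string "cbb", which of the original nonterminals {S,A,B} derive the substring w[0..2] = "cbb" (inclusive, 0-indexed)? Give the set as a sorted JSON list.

Convert to CNF:
  S -> T0 B | T1 A | T1 T0 | b | c
  A -> T0 T0
  B -> T0 T0
  T0 -> b
  T1 -> c

Fill CYK table bottom-up, restricted to cells inside w[0..2]:
  cell(0,0) c: {S,T1}  orig:{S}
  cell(1,1) b: {S,T0}  orig:{S}
  cell(2,2) b: {S,T0}  orig:{S}
  cell(0,1) cb: {S}
  cell(1,2) bb: {A,B}
  cell(0,2) cbb: {S}

Original NTs in T[0,2] deriving "cbb": ["S"]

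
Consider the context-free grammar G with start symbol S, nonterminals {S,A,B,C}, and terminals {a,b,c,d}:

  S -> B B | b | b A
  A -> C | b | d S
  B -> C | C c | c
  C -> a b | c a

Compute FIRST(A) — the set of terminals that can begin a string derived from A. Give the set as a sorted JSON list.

FIRST iteration:
[1]
  A via A→b: +{b}
  A via A→d S: +{d}
  B via B→c: +{c}
  C via C→a b: +{a}
  C via C→c a: +{c}
  S via S→B B: +{c}
  S via S→b: +{b}
  FIRST(S)={b,c}  FIRST(A)={b,d}  FIRST(B)={c}  FIRST(C)={a,c}
[2]
  A via A→C: +{a,c}
  B via B→C: +{a}
  S via S→B B: +{a}
  FIRST(S)={a,b,c}  FIRST(A)={a,b,c,d}  FIRST(B)={a,c}  FIRST(C)={a,c}
[3] (no change)
  FIRST(S)={a,b,c}  FIRST(A)={a,b,c,d}  FIRST(B)={a,c}  FIRST(C)={a,c}

FIRST(A) = ["a", "b", "c", "d"]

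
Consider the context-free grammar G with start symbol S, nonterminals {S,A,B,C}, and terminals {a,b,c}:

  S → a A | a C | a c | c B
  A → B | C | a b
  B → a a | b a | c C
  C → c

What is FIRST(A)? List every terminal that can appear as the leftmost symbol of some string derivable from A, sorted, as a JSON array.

Compute FIRST by fixpoint:
iter 1:
  A via A→a b: +{a}
  B via B→a a: +{a}
  B via B→b a: +{b}
  B via B→c C: +{c}
  C via C→c: +{c}
  S via S→a A: +{a}
  S via S→c B: +{c}
  FIRST(S)={a,c}  FIRST(A)={a}  FIRST(B)={a,b,c}  FIRST(C)={c}
iter 2:
  A via A→B: +{b,c}
  FIRST(S)={a,c}  FIRST(A)={a,b,c}  FIRST(B)={a,b,c}  FIRST(C)={c}
iter 3: — fixpoint
  FIRST(S)={a,c}  FIRST(A)={a,b,c}  FIRST(B)={a,b,c}  FIRST(C)={c}

FIRST(A) = ["a", "b", "c"]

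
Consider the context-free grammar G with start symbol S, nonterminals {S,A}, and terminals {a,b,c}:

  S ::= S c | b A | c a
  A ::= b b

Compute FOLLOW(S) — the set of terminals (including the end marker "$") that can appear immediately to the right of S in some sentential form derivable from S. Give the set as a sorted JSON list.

FIRST iteration:
[1]
  A via A→b b: +{b}
  S via S→b A: +{b}
  S via S→c a: +{c}
  FIRST(S)={b,c}  FIRST(A)={b}
[2] (no change)
  FIRST(S)={b,c}  FIRST(A)={b}

FOLLOW sets:
initialize: $ ∈ FOLLOW(S)
[1]
  S→S c: FOLLOW(S) ⊇ FIRST(c) = {c}; new: +{c}
  S→b A: FOLLOW(A) ⊇ FOLLOW(S) ⊇ {$,c}; new: +{$,c}
  FOLLOW[S]={$,c}  FOLLOW[A]={$,c}
[2] done
  FOLLOW[S]={$,c}  FOLLOW[A]={$,c}

FOLLOW(S) = ["$", "c"]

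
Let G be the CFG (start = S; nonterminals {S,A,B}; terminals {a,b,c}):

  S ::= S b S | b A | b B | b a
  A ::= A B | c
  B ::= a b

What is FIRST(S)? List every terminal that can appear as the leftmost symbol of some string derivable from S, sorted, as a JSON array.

Compute FIRST by fixpoint:
round 1:
  A via A→c: +{c}
  B via B→a b: +{a}
  S via S→b A: +{b}
  FIRST[S]={b}  FIRST[A]={c}  FIRST[B]={a}
round 2: done
  FIRST[S]={b}  FIRST[A]={c}  FIRST[B]={a}

FIRST(S) = ["b"]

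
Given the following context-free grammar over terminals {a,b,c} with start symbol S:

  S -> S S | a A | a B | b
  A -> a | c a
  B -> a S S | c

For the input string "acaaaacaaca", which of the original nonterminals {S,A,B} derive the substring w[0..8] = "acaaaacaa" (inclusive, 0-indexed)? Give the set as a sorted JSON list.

CNF form of G:
  S -> S S | T1 A | T1 B | b
  A -> T0 T1 | a
  B -> T1 X2 | c
  T0 -> c
  T1 -> a
  X2 -> S S

CYK fill (cells [i..j] with 0 ≤ i ≤ j ≤ 8 only):
  [0..0]={A,T1}  "a"  orig:{A}
  [1..1]={B,T0}  "c"  orig:{B}
  [2..2]={A,T1}  "a"  orig:{A}
  [3..3]={A,T1}  "a"  orig:{A}
  [4..4]={A,T1}  "a"  orig:{A}
  [5..5]={A,T1}  "a"  orig:{A}
  [6..6]={B,T0}  "c"  orig:{B}
  [7..7]={A,T1}  "a"  orig:{A}
  [8..8]={A,T1}  "a"  orig:{A}
  [0..1]={S}  "ac"
  [1..2]={A}  "ca"
  [2..3]={S}  "aa"
  [3..4]={S}  "aa"
  [4..5]={S}  "aa"
  [5..6]={S}  "ac"
  [6..7]={A}  "ca"
  [7..8]={S}  "aa"
  [0..2]={S}  "aca"
  [1..3]=∅  "caa"
  [2..4]=∅  "aaa"
  [3..5]=∅  "aaa"
  [4..6]=∅  "aac"
  [5..7]={S}  "aca"
  [6..8]=∅  "caa"
  [0..3]={S,X2}  "acaa"  orig:{S}
  [1..4]=∅  "caaa"
  [2..5]={S,X2}  "aaaa"  orig:{S}
  [3..6]={S,X2}  "aaac"  orig:{S}
  [4..7]=∅  "aaca"
  [5..8]={S,X2}  "acaa"  orig:{S}
  [0..4]={S,X2}  "acaaa"  orig:{S}
  [1..5]=∅  "caaaa"
  [2..6]={B}  "aaaac"
  [3..7]={S,X2}  "aaaca"  orig:{S}
  [4..8]={B}  "aacaa"
  [0..5]={S,X2}  "acaaaa"  orig:{S}
  [1..6]=∅  "caaaac"
  [2..7]={B}  "aaaaca"
  [3..8]={S,X2}  "aaacaa"  orig:{S}
  [0..6]={S,X2}  "acaaaac"  orig:{S}
  [1..7]=∅  "caaaaca"
  [2..8]={B}  "aaaacaa"
  [0..7]={S,X2}  "acaaaaca"  orig:{S}
  [1..8]=∅  "caaaacaa"
  [0..8]={S,X2}  "acaaaacaa"  orig:{S}

Original NTs in T[0,8] deriving "acaaaacaa": ["S"]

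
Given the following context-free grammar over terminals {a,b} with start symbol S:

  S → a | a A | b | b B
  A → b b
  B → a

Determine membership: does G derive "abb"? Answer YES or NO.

CNF form of G:
  S -> T0 B | T1 A | a | b
  A -> T0 T0
  B -> a
  T0 -> b
  T1 -> a

Fill CYK table bottom-up:
  [0..0]={B,S,T1}  "a"  orig:{B,S}
  [1..1]={S,T0}  "b"  orig:{S}
  [2..2]={S,T0}  "b"  orig:{S}
  [0..1]=∅  "ab"
  [1..2]={A}  "bb"
  [0..2]={S}  "abb"

S ∈ T[0,2] ⇒ YES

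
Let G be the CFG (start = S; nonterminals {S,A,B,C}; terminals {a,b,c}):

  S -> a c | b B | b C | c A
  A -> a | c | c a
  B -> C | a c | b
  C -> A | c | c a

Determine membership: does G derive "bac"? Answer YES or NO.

Convert to CNF:
  S -> T0 A | T1 T0 | T2 B | T2 C
  A -> T0 T1 | a | c
  B -> T0 T1 | T1 T0 | a | b | c
  C -> T0 T1 | a | c
  T0 -> c
  T1 -> a
  T2 -> b

CYK table (by increasing span):
  [0..0]={B,T2}  "b"  orig:{B}
  [1..1]={A,B,C,T1}  "a"  orig:{A,B,C}
  [2..2]={A,B,C,T0}  "c"  orig:{A,B,C}
  [0..1]={S}  "ba"
  [1..2]={B,S}  "ac"
  [0..2]={S}  "bac"

S ∈ T[0,2] ⇒ YES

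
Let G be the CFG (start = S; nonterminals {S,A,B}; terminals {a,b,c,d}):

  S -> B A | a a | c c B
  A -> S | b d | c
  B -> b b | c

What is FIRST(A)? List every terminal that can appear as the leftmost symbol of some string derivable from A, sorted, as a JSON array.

FIRST iteration:
[1]
  A via A→b d: +{b}
  A via A→c: +{c}
  B via B→b b: +{b}
  B via B→c: +{c}
  S via S→B A: +{b,c}
  S via S→a a: +{a}
  FIRST[S]={a,b,c}  FIRST[A]={b,c}  FIRST[B]={b,c}
[2]
  A via A→S: +{a}
  FIRST[S]={a,b,c}  FIRST[A]={a,b,c}  FIRST[B]={b,c}
[3] (no change)
  FIRST[S]={a,b,c}  FIRST[A]={a,b,c}  FIRST[B]={b,c}

FIRST(A) = ["a", "b", "c"]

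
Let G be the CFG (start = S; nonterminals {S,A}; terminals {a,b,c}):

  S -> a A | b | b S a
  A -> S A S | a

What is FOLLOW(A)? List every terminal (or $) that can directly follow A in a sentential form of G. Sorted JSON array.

FIRST sets, iterate to fixpoint:
iter 1:
  A via A→a: +{a}
  S via S→a A: +{a}
  S via S→b: +{b}
  FIRST[S]={a,b}  FIRST[A]={a}
iter 2:
  A via A→S A S: +{b}
  FIRST[S]={a,b}  FIRST[A]={a,b}
iter 3: (stable)
  FIRST[S]={a,b}  FIRST[A]={a,b}

FOLLOW sets:
seed FOLLOW(S) with $
iter 1:
  A→S A S: FOLLOW(S) ⊇ FIRST(A) = {a,b}; new: +{a,b}
  A→S A S: FOLLOW(A) ⊇ FIRST(S) = {a,b}; new: +{a,b}
  S→a A: FOLLOW(A) ⊇ FOLLOW(S) ⊇ {$,a,b}; new: +{$}
  FOLLOW(S)={$,a,b}  FOLLOW(A)={$,a,b}
iter 2: — fixpoint
  FOLLOW(S)={$,a,b}  FOLLOW(A)={$,a,b}

FOLLOW(A) = ["$", "a", "b"]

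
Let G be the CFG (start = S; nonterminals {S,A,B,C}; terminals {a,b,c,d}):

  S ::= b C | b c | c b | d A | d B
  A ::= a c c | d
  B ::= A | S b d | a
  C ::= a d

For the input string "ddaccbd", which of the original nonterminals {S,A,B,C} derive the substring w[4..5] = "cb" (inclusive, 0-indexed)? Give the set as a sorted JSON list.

Convert to CNF:
  S -> T1 T2 | T2 C | T2 T1 | T3 A | T3 B
  A -> T0 X4 | d
  B -> S X5 | T0 X6 | a | d
  C -> T0 T3
  T0 -> a
  T1 -> c
  T2 -> b
  T3 -> d
  X4 -> T1 T1
  X5 -> T2 T3
  X6 -> T1 T1

CYK table (by increasing span) (cells [i..j] with 4 ≤ i ≤ j ≤ 5 only):
  [4..4]={T1}  "c"  orig:{}
  [5..5]={T2}  "b"  orig:{}
  [4..5]={S}  "cb"

Original NTs in T[4,5] deriving "cb": ["S"]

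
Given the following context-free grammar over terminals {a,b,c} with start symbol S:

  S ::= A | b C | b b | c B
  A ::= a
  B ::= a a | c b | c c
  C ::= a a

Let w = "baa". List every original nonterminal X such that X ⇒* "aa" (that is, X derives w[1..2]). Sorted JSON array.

Convert to CNF:
  S -> T1 B | T2 C | T2 T2 | a
  A -> a
  B -> T0 T0 | T1 T1 | T1 T2
  C -> T0 T0
  T0 -> a
  T1 -> c
  T2 -> b

CYK fill, restricted to cells inside w[1..2]:
  cell(1,1) a: {A,S,T0}  orig:{A,S}
  cell(2,2) a: {A,S,T0}  orig:{A,S}
  cell(1,2) aa: {B,C}

Original NTs in T[1,2] deriving "aa": ["B", "C"]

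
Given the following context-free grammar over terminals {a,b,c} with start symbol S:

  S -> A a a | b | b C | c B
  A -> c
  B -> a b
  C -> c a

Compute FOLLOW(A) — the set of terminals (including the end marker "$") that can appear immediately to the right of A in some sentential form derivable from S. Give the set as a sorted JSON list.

Compute FIRST by fixpoint:
[1]
  A via A→c: +{c}
  B via B→a b: +{a}
  C via C→c a: +{c}
  S via S→A a a: +{c}
  S via S→b: +{b}
  S: {b,c}  A: {c}  B: {a}  C: {c}
[2] — fixpoint
  S: {b,c}  A: {c}  B: {a}  C: {c}

Compute FOLLOW by fixpoint:
FOLLOW(S) := {$}
pass 1:
  S→A a a: FOLLOW(A) ⊇ FIRST(a) = {a}; new: +{a}
  S→b C: FOLLOW(C) ⊇ FOLLOW(S) ⊇ {$}; new: +{$}
  S→c B: FOLLOW(B) ⊇ FOLLOW(S) ⊇ {$}; new: +{$}
  FOLLOW(S)={$}  FOLLOW(A)={a}  FOLLOW(B)={$}  FOLLOW(C)={$}
pass 2: done
  FOLLOW(S)={$}  FOLLOW(A)={a}  FOLLOW(B)={$}  FOLLOW(C)={$}

FOLLOW(A) = ["a"]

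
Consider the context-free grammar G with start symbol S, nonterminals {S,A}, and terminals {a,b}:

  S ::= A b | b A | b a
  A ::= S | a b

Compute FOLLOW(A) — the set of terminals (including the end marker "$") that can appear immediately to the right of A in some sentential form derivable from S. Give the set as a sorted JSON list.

Compute FIRST by fixpoint:
pass 1:
  A via A→a b: +{a}
  S via S→A b: +{a}
  S via S→b A: +{b}
  S: {a,b}  A: {a}
pass 2:
  A via A→S: +{b}
  S: {a,b}  A: {a,b}
pass 3: done
  S: {a,b}  A: {a,b}

Compute FOLLOW by fixpoint:
initialize: $ ∈ FOLLOW(S)
pass 1:
  S→A b: FOLLOW(A) ⊇ FIRST(b) = {b}; new: +{b}
  S→b A: FOLLOW(A) ⊇ FOLLOW(S) ⊇ {$}; new: +{$}
  FOLLOW(S)={$}  FOLLOW(A)={$,b}
pass 2:
  A→S: FOLLOW(S) ⊇ FOLLOW(A) ⊇ {$,b}; new: +{b}
  FOLLOW(S)={$,b}  FOLLOW(A)={$,b}
pass 3: done
  FOLLOW(S)={$,b}  FOLLOW(A)={$,b}

FOLLOW(A) = ["$", "b"]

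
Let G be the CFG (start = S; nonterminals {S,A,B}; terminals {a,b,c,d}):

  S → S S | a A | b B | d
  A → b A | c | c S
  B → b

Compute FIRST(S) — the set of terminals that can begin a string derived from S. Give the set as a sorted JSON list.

FIRST sets, iterate to fixpoint:
round 1:
  A via A→b A: +{b}
  A via A→c: +{c}
  B via B→b: +{b}
  S via S→a A: +{a}
  S via S→b B: +{b}
  S via S→d: +{d}
  S: {a,b,d}  A: {b,c}  B: {b}
round 2: — fixpoint
  S: {a,b,d}  A: {b,c}  B: {b}

FIRST(S) = ["a", "b", "d"]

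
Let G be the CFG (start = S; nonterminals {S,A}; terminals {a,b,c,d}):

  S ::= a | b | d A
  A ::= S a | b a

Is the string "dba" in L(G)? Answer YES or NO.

Convert to CNF:
  S -> T2 A | a | b
  A -> S T0 | T1 T0
  T0 -> a
  T1 -> b
  T2 -> d

CYK table (by increasing span):
  [0..0]={T2}  "d"  orig:{}
  [1..1]={S,T1}  "b"  orig:{S}
  [2..2]={S,T0}  "a"  orig:{S}
  [0..1]=∅  "db"
  [1..2]={A}  "ba"
  [0..2]={S}  "dba"

S ∈ T[0,2] ⇒ YES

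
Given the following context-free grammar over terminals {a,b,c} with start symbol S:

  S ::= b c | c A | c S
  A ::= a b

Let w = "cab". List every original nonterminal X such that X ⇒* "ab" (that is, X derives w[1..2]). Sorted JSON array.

Convert to CNF:
  S -> T1 T2 | T2 A | T2 S
  A -> T0 T1
  T0 -> a
  T1 -> b
  T2 -> c

Fill CYK table bottom-up (cells [i..j] with 1 ≤ i ≤ j ≤ 2 only):
  cell(1,1) a: {T0}  orig:{}
  cell(2,2) b: {T1}  orig:{}
  cell(1,2) ab: {A}

Original NTs in T[1,2] deriving "ab": ["A"]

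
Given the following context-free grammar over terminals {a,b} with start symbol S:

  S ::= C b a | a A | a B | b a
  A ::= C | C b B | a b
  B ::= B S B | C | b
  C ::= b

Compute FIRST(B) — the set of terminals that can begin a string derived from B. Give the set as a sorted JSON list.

Compute FIRST by fixpoint:
pass 1:
  A via A→a b: +{a}
  B via B→b: +{b}
  C via C→b: +{b}
  S via S→C b a: +{b}
  S via S→a A: +{a}
  S: {a,b}  A: {a}  B: {b}  C: {b}
pass 2:
  A via A→C: +{b}
  S: {a,b}  A: {a,b}  B: {b}  C: {b}
pass 3: (no change)
  S: {a,b}  A: {a,b}  B: {b}  C: {b}

FIRST(B) = ["b"]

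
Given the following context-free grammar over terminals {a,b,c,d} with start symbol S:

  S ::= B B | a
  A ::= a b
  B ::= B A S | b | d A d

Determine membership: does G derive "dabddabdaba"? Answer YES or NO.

CNF form of G:
  S -> B B | a
  A -> T0 T1
  B -> B X3 | T2 X4 | b
  T0 -> a
  T1 -> b
  T2 -> d
  X3 -> A S
  X4 -> A T2

CYK table (by increasing span):
  [0..0]={T2}  "d"  orig:{}
  [1..1]={S,T0}  "a"  orig:{S}
  [2..2]={B,T1}  "b"  orig:{B}
  [3..3]={T2}  "d"  orig:{}
  [4..4]={T2}  "d"  orig:{}
  [5..5]={S,T0}  "a"  orig:{S}
  [6..6]={B,T1}  "b"  orig:{B}
  [7..7]={T2}  "d"  orig:{}
  [8..8]={S,T0}  "a"  orig:{S}
  [9..9]={B,T1}  "b"  orig:{B}
  [10..10]={S,T0}  "a"  orig:{S}
  [0..1]=∅  "da"
  [1..2]={A}  "ab"
  [2..3]=∅  "bd"
  [3..4]=∅  "dd"
  [4..5]=∅  "da"
  [5..6]={A}  "ab"
  [6..7]=∅  "bd"
  [7..8]=∅  "da"
  [8..9]={A}  "ab"
  [9..10]=∅  "ba"
  [0..2]=∅  "dab"
  [1..3]={X4}  "abd"  orig:{}
  [2..4]=∅  "bdd"
  [3..5]=∅  "dda"
  [4..6]=∅  "dab"
  [5..7]={X4}  "abd"  orig:{}
  [6..8]=∅  "bda"
  [7..9]=∅  "dab"
  [8..10]={X3}  "aba"  orig:{}
  [0..3]={B}  "dabd"
  [1..4]=∅  "abdd"
  [2..5]=∅  "bdda"
  [3..6]=∅  "ddab"
  [4..7]={B}  "dabd"
  [5..8]=∅  "abda"
  [6..9]=∅  "bdab"
  [7..10]=∅  "daba"
  [0..4]=∅  "dabdd"
  [1..5]=∅  "abdda"
  [2..6]=∅  "bddab"
  [3..7]=∅  "ddabd"
  [4..8]=∅  "dabda"
  [5..9]=∅  "abdab"
  [6..10]=∅  "bdaba"
  [0..5]=∅  "dabdda"
  [1..6]=∅  "abddab"
  [2..7]=∅  "bddabd"
  [3..8]=∅  "ddabda"
  [4..9]=∅  "dabdab"
  [5..10]=∅  "abdaba"
  [0..6]=∅  "dabddab"
  [1..7]=∅  "abddabd"
  [2..8]=∅  "bddabda"
  [3..9]=∅  "ddabdab"
  [4..10]={B}  "dabdaba"
  [0..7]={S}  "dabddabd"
  [1..8]=∅  "abddabda"
  [2..9]=∅  "bddabdab"
  [3..10]=∅  "ddabdaba"
  [0..8]=∅  "dabddabda"
  [1..9]=∅  "abddabdab"
  [2..10]=∅  "bddabdaba"
  [0..9]=∅  "dabddabdab"
  [1..10]=∅  "abddabdaba"
  [0..10]={S}  "dabddabdaba"

S ∈ T[0,10] ⇒ YES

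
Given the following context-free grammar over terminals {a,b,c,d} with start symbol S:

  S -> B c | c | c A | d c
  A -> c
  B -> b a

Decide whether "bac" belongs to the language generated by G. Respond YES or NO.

Convert to CNF:
  S -> B T2 | T2 A | T3 T2 | c
  A -> c
  B -> T0 T1
  T0 -> b
  T1 -> a
  T2 -> c
  T3 -> d

CYK table (by increasing span):
  [0..0]={T0}  "b"  orig:{}
  [1..1]={T1}  "a"  orig:{}
  [2..2]={A,S,T2}  "c"  orig:{A,S}
  [0..1]={B}  "ba"
  [1..2]=∅  "ac"
  [0..2]={S}  "bac"

S ∈ T[0,2] ⇒ YES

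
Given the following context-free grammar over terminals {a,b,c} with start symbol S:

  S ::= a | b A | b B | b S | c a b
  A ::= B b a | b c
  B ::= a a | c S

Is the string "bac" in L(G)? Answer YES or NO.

Convert to CNF:
  S -> T0 A | T0 B | T0 S | T2 X4 | a
  A -> B X3 | T0 T2
  B -> T1 T1 | T2 S
  T0 -> b
  T1 -> a
  T2 -> c
  X3 -> T0 T1
  X4 -> T1 T0

CYK fill:
  [0..0]={T0}  "b"  orig:{}
  [1..1]={S,T1}  "a"  orig:{S}
  [2..2]={T2}  "c"  orig:{}
  [0..1]={S,X3}  "ba"  orig:{S}
  [1..2]=∅  "ac"
  [0..2]=∅  "bac"

S ∉ T[0,2] ⇒ NO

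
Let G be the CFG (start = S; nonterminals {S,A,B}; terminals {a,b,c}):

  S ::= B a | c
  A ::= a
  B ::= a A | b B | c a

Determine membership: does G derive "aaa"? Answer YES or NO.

Convert to CNF:
  S -> B T0 | c
  A -> a
  B -> T0 A | T1 B | T2 T0
  T0 -> a
  T1 -> b
  T2 -> c

Fill CYK table bottom-up:
  [0..0]={A,T0}  "a"  orig:{A}
  [1..1]={A,T0}  "a"  orig:{A}
  [2..2]={A,T0}  "a"  orig:{A}
  [0..1]={B}  "aa"
  [1..2]={B}  "aa"
  [0..2]={S}  "aaa"

S ∈ T[0,2] ⇒ YES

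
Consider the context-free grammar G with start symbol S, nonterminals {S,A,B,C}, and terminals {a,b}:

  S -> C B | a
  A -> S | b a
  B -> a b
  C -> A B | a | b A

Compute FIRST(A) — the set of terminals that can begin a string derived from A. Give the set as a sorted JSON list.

FIRST iteration:
[1]
  A via A→b a: +{b}
  B via B→a b: +{a}
  C via C→A B: +{b}
  C via C→a: +{a}
  S via S→C B: +{a,b}
  S: {a,b}  A: {b}  B: {a}  C: {a,b}
[2]
  A via A→S: +{a}
  S: {a,b}  A: {a,b}  B: {a}  C: {a,b}
[3] (stable)
  S: {a,b}  A: {a,b}  B: {a}  C: {a,b}

FIRST(A) = ["a", "b"]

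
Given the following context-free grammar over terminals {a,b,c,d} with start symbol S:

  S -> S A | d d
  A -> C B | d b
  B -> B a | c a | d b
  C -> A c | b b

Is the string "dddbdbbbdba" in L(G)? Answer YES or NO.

Convert to CNF:
  S -> S A | T0 T0
  A -> C B | T0 T1
  B -> B T2 | T0 T1 | T3 T2
  C -> A T3 | T1 T1
  T0 -> d
  T1 -> b
  T2 -> a
  T3 -> c

Fill CYK table bottom-up:
  [0..0]={T0}  "d"  orig:{}
  [1..1]={T0}  "d"  orig:{}
  [2..2]={T0}  "d"  orig:{}
  [3..3]={T1}  "b"  orig:{}
  [4..4]={T0}  "d"  orig:{}
  [5..5]={T1}  "b"  orig:{}
  [6..6]={T1}  "b"  orig:{}
  [7..7]={T1}  "b"  orig:{}
  [8..8]={T0}  "d"  orig:{}
  [9..9]={T1}  "b"  orig:{}
  [10..10]={T2}  "a"  orig:{}
  [0..1]={S}  "dd"
  [1..2]={S}  "dd"
  [2..3]={A,B}  "db"
  [3..4]=∅  "bd"
  [4..5]={A,B}  "db"
  [5..6]={C}  "bb"
  [6..7]={C}  "bb"
  [7..8]=∅  "bd"
  [8..9]={A,B}  "db"
  [9..10]=∅  "ba"
  [0..2]=∅  "ddd"
  [1..3]=∅  "ddb"
  [2..4]=∅  "dbd"
  [3..5]=∅  "bdb"
  [4..6]=∅  "dbb"
  [5..7]=∅  "bbb"
  [6..8]=∅  "bbd"
  [7..9]=∅  "bdb"
  [8..10]={B}  "dba"
  [0..3]={S}  "dddb"
  [1..4]=∅  "ddbd"
  [2..5]=∅  "dbdb"
  [3..6]=∅  "bdbb"
  [4..7]=∅  "dbbb"
  [5..8]=∅  "bbbd"
  [6..9]={A}  "bbdb"
  [7..10]=∅  "bdba"
  [0..4]=∅  "dddbd"
  [1..5]=∅  "ddbdb"
  [2..6]=∅  "dbdbb"
  [3..7]=∅  "bdbbb"
  [4..8]=∅  "dbbbd"
  [5..9]=∅  "bbbdb"
  [6..10]={A}  "bbdba"
  [0..5]={S}  "dddbdb"
  [1..6]=∅  "ddbdbb"
  [2..7]=∅  "dbdbbb"
  [3..8]=∅  "bdbbbd"
  [4..9]=∅  "dbbbdb"
  [5..10]=∅  "bbbdba"
  [0..6]=∅  "dddbdbb"
  [1..7]=∅  "ddbdbbb"
  [2..8]=∅  "dbdbbbd"
  [3..9]=∅  "bdbbbdb"
  [4..10]=∅  "dbbbdba"
  [0..7]=∅  "dddbdbbb"
  [1..8]=∅  "ddbdbbbd"
  [2..9]=∅  "dbdbbbdb"
  [3..10]=∅  "bdbbbdba"
  [0..8]=∅  "dddbdbbbd"
  [1..9]=∅  "ddbdbbbdb"
  [2..10]=∅  "dbdbbbdba"
  [0..9]={S}  "dddbdbbbdb"
  [1..10]=∅  "ddbdbbbdba"
  [0..10]={S}  "dddbdbbbdba"

S ∈ T[0,10] ⇒ YES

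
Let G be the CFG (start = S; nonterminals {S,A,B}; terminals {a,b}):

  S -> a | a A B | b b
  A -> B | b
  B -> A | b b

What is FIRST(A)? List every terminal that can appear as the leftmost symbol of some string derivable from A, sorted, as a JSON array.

FIRST sets, iterate to fixpoint:
iter 1:
  A via A→b: +{b}
  B via B→A: +{b}
  S via S→a: +{a}
  S via S→b b: +{b}
  S: {a,b}  A: {b}  B: {b}
iter 2: (no change)
  S: {a,b}  A: {b}  B: {b}

FIRST(A) = ["b"]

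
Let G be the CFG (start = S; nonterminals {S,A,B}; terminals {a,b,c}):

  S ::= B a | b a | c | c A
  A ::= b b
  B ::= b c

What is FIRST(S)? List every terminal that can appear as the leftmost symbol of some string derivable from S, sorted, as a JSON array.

FIRST sets, iterate to fixpoint:
iter 1:
  A via A→b b: +{b}
  B via B→b c: +{b}
  S via S→B a: +{b}
  S via S→c: +{c}
  S: {b,c}  A: {b}  B: {b}
iter 2: done
  S: {b,c}  A: {b}  B: {b}

FIRST(S) = ["b", "c"]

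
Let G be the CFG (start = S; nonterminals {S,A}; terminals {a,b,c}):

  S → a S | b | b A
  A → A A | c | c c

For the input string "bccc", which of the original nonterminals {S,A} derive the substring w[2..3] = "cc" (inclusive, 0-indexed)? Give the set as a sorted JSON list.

CNF form of G:
  S -> T1 S | T2 A | b
  A -> A A | T0 T0 | c
  T0 -> c
  T1 -> a
  T2 -> b

CYK table (by increasing span) (cells [i..j] with 2 ≤ i ≤ j ≤ 3 only):
  T[2,2] 'c' = {A,T0}  orig:{A}
  T[3,3] 'c' = {A,T0}  orig:{A}
  T[2,3] 'cc' = {A}

Original NTs in T[2,3] deriving "cc": ["A"]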